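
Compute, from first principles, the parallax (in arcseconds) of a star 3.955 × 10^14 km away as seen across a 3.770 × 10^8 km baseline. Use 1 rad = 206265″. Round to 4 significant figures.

0.1966 arcsec

θ ≈ B/d = (3.770 × 10^8) / (3.955 × 10^14) = 9.5322 × 10^-7 rad.
In arcseconds: 9.5322 × 10^-7 × 206265 = 0.19662″.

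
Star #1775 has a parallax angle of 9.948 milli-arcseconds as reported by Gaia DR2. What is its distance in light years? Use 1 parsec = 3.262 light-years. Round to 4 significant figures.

327.9 light years

p = 9.948 milli-arcseconds = 0.009948 arcsec.
d = 1/p = 1/0.009948 = 100.52 pc.
In light-years: 100.52 × 3.262 = 327.9 ly.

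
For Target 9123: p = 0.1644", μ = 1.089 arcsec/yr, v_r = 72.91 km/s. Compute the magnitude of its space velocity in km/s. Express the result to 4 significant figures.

79.38 km/s

d = 1/p = 1/0.1644″ = 6.0827 pc.
v_t = 4.740 μ d = 4.740 × 1.089 × 6.0827 = 31.398 km/s.
v = √(v_r² + v_t²) = √(72.91² + 31.398²) = √6301.7 = 79.383 km/s.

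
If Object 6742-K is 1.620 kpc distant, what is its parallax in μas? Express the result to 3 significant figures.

d = 1.620 kpc = 1620 pc.
p = 1/d = 1/1620 = 0.00061728 arcsec.
= 0.00061728 × 10⁶ = 617.28 μas.

617 μas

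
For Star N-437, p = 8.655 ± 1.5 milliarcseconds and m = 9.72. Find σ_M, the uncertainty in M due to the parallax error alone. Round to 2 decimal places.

σ_M = 0.38 mag

M = m − 5 log₁₀ d + 5 = m + 5 log₁₀ p + 5, so ∂M/∂p = 5/(p ln 10).
σ_M = (5/ln 10) · (σ_p/p) = 2.1715 × 1.5/8.655 = 2.1715 × 0.17331 = 0.37634.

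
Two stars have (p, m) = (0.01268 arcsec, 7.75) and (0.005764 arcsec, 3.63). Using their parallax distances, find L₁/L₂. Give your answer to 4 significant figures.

d₁ = 1/p₁ = 1/0.01268″ = 78.864 pc; d₂ = 1/p₂ = 1/0.005764″ = 173.49 pc.
M₁ = m₁ − 5 log₁₀ d₁ + 5 = 7.75 − 9.4844 + 5 = 3.2656.
M₂ = 3.63 − 11.1964 + 5 = -2.5664.
L₁/L₂ = 10^(0.4(M₂ − M₁)) = 10^(0.4 × (-5.8320)) = 10^(-2.33280) = 0.0046473.

L₁/L₂ = 0.004647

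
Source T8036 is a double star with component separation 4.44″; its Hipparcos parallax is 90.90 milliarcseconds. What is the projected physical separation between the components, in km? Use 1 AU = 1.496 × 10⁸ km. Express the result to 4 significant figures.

d = 1/p = 1/0.09090″ = 11.001 pc.
At distance d (pc), an angle of θ arcsec spans θ·d AU: s = 4.44 × 11.001 = 48.844 AU.
= 48.844 × 1.496 × 10⁸ km = 7.3071 × 10^9 km.

7.307 × 10^9 km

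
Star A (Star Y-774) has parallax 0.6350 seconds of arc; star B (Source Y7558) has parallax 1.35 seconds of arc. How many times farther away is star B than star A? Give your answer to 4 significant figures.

Since d = 1/p, d_B/d_A = p_A/p_B.
= 0.6350 / 1.35 = 0.47037.

0.4704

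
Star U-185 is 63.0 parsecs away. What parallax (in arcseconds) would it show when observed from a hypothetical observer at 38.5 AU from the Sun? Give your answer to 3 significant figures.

0.611 arcsec

p (arcsec) = B (AU) / d (pc).
p = 38.5 / 63.0 = 0.61111 arcsec.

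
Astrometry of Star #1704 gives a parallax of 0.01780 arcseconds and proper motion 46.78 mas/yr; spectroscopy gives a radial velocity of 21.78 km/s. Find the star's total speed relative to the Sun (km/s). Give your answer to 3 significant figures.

d = 1/p = 1/0.01780″ = 56.18 pc.
μ = 46.78 mas/yr = 0.04678 ″/yr.
v_t = 4.740 μ d = 4.740 × 0.04678 × 56.18 = 12.457 km/s.
v = √(v_r² + v_t²) = √(21.78² + 12.457²) = √629.545 = 25.091 km/s.

25.1 km/s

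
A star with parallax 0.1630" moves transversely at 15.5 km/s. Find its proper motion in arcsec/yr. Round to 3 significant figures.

0.533 arcsec/yr

d = 1/p = 1/0.1630″ = 6.135 pc.
μ = v_t / (4.74 d) = 15.5 / (4.74 × 6.135) = 15.5 / 29.08 = 0.53301 ″/yr.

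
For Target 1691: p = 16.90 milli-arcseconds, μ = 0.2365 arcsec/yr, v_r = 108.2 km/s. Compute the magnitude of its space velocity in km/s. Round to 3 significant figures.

127 km/s

d = 1/p = 1/0.01690″ = 59.172 pc.
v_t = 4.740 μ d = 4.740 × 0.2365 × 59.172 = 66.332 km/s.
v = √(v_r² + v_t²) = √(108.2² + 66.332²) = √16107.2 = 126.91 km/s.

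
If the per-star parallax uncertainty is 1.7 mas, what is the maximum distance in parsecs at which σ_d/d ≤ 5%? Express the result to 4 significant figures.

29.41 pc

σ_d/d = σ_p/p, so the condition is σ_p/p ≤ 0.05, i.e. p ≥ σ_p/0.05.
p_min = 1.7/0.05 = 34 mas = 0.034 arcsec.
d_max = 1/p_min = 1/0.034 = 29.412 pc.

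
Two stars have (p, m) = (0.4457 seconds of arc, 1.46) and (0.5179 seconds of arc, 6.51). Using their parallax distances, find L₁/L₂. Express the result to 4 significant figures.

d₁ = 1/p₁ = 1/0.4457″ = 2.2437 pc; d₂ = 1/p₂ = 1/0.5179″ = 1.9309 pc.
M₁ = m₁ − 5 log₁₀ d₁ + 5 = 1.46 − 1.7548 + 5 = 4.7052.
M₂ = 6.51 − 1.4288 + 5 = 10.0812.
L₁/L₂ = 10^(0.4(M₂ − M₁)) = 10^(0.4 × 5.3760) = 10^2.15040 = 141.38.

L₁/L₂ = 141.4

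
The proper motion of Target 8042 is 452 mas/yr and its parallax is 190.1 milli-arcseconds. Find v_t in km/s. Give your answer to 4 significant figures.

11.27 km/s

d = 1/p = 1/0.1901″ = 5.2604 pc.
μ = 452 mas/yr = 0.452 ″/yr.
v_t = 4.74 × μ × d = 4.74 × 0.452 × 5.2604 = 11.27 km/s.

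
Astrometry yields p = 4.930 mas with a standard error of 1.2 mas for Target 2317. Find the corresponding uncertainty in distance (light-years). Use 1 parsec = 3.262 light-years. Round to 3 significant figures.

161 ly

d = 1/p, so σ_d = σ_p / p².
σ_d = 0.00120 / (0.004930)² = 0.00120 / 0.000024305 = 49.373 pc = 49.373 × 3.262 ly = 161.05 ly.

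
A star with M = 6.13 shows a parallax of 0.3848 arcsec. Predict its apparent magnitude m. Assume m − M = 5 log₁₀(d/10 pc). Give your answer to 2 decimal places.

m = 3.20

d = 1/p = 1/0.3848″ = 2.5988 pc.
m − M = 5 log₁₀ d − 5 = 5 log₁₀(2.5988) − 5 = 2.0739 − 5 = -2.9261.
m = M + (m − M) = 6.13 + (-2.9261) = 3.20.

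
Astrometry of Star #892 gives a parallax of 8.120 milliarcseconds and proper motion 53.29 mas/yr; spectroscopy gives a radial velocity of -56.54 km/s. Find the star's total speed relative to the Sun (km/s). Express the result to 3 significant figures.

d = 1/p = 1/0.008120″ = 123.15 pc.
μ = 53.29 mas/yr = 0.05329 ″/yr.
v_t = 4.740 μ d = 4.740 × 0.05329 × 123.15 = 31.107 km/s.
v = √(v_r² + v_t²) = √((-56.54)² + 31.107²) = √4164.42 = 64.532 km/s.

64.5 km/s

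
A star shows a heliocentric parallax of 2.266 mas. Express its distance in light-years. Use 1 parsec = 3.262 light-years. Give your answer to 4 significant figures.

p = 2.266 mas = 0.002266 arcsec.
d = 1/p = 1/0.002266 = 441.31 pc.
In light-years: 441.31 × 3.262 = 1439.6 ly.

1440 light years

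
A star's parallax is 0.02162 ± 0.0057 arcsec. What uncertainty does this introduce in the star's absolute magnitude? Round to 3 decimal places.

σ_M = 0.572 mag

M = m − 5 log₁₀ d + 5 = m + 5 log₁₀ p + 5, so ∂M/∂p = 5/(p ln 10).
σ_M = (5/ln 10) · (σ_p/p) = 2.1715 × 0.0057/0.02162 = 2.1715 × 0.26364 = 0.57249.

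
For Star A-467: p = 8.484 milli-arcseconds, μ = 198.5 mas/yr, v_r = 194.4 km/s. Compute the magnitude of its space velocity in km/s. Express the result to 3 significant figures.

d = 1/p = 1/0.008484″ = 117.87 pc.
μ = 198.5 mas/yr = 0.1985 ″/yr.
v_t = 4.740 μ d = 4.740 × 0.1985 × 117.87 = 110.9 km/s.
v = √(v_r² + v_t²) = √(194.4² + 110.9²) = √50090.2 = 223.81 km/s.

224 km/s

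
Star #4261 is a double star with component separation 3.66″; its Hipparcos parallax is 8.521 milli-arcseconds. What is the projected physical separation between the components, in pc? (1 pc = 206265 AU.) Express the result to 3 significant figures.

d = 1/p = 1/0.008521″ = 117.36 pc.
At distance d (pc), an angle of θ arcsec spans θ·d AU: s = 3.66 × 117.36 = 429.54 AU.
= 429.54 / 206265 = 0.0020825 pc.

0.00208 pc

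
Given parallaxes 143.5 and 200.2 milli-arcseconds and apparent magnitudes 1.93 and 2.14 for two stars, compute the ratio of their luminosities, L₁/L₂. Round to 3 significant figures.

d₁ = 1/p₁ = 1/0.1435″ = 6.9686 pc; d₂ = 1/p₂ = 1/0.2002″ = 4.995 pc.
M₁ = m₁ − 5 log₁₀ d₁ + 5 = 1.93 − 4.2157 + 5 = 2.7143.
M₂ = 2.14 − 3.4927 + 5 = 3.6473.
L₁/L₂ = 10^(0.4(M₂ − M₁)) = 10^(0.4 × 0.9330) = 10^0.37320 = 2.3616.

L₁/L₂ = 2.36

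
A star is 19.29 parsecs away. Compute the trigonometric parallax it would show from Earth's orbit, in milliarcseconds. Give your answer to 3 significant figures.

51.8 mas

p = 1/d = 1/19.29 = 0.05184 arcsec.
= 0.05184 × 1000 = 51.84 mas.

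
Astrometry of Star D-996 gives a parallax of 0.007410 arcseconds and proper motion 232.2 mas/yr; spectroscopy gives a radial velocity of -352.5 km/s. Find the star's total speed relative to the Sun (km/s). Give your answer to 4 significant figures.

382.5 km/s

d = 1/p = 1/0.007410″ = 134.95 pc.
μ = 232.2 mas/yr = 0.2322 ″/yr.
v_t = 4.740 μ d = 4.740 × 0.2322 × 134.95 = 148.53 km/s.
v = √(v_r² + v_t²) = √((-352.5)² + 148.53²) = √146317 = 382.51 km/s.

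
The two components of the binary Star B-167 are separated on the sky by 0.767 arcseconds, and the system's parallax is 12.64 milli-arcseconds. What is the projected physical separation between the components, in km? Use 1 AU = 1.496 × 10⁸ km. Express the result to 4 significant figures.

d = 1/p = 1/0.01264″ = 79.114 pc.
At distance d (pc), an angle of θ arcsec spans θ·d AU: s = 0.767 × 79.114 = 60.68 AU.
= 60.68 × 1.496 × 10⁸ km = 9.0777 × 10^9 km.

9.078 × 10^9 km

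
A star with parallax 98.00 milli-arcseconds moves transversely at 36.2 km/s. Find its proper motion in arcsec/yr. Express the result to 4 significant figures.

0.7484 arcsec/yr

d = 1/p = 1/0.09800″ = 10.204 pc.
μ = v_t / (4.74 d) = 36.2 / (4.74 × 10.204) = 36.2 / 48.367 = 0.74844 ″/yr.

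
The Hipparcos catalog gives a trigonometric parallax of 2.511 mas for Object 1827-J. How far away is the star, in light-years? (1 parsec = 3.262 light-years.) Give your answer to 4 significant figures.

1299 light years

p = 2.511 mas = 0.002511 arcsec.
d = 1/p = 1/0.002511 = 398.25 pc.
In light-years: 398.25 × 3.262 = 1299.1 ly.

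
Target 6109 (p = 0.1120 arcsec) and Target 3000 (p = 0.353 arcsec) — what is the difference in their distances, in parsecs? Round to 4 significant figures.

d_A = 1/0.1120″ = 8.9286 pc; d_B = 1/0.3530″ = 2.8329 pc.
|d_B − d_A| = |2.8329 − 8.9286| = 6.0957 pc.

6.096 pc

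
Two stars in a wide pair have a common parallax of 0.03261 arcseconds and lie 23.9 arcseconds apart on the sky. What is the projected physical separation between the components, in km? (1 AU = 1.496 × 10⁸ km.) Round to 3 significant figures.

1.10 × 10^11 km

d = 1/p = 1/0.03261″ = 30.665 pc.
At distance d (pc), an angle of θ arcsec spans θ·d AU: s = 23.9 × 30.665 = 732.89 AU.
= 732.89 × 1.496 × 10⁸ km = 1.0964 × 10^11 km.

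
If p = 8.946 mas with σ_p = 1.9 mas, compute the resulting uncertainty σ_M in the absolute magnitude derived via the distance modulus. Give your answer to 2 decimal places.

M = m − 5 log₁₀ d + 5 = m + 5 log₁₀ p + 5, so ∂M/∂p = 5/(p ln 10).
σ_M = (5/ln 10) · (σ_p/p) = 2.1715 × 1.9/8.946 = 2.1715 × 0.21239 = 0.4612.

σ_M = 0.46 mag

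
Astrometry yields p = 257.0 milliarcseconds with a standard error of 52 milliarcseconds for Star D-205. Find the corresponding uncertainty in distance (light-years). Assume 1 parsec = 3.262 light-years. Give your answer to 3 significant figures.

d = 1/p, so σ_d = σ_p / p².
σ_d = 0.0520 / (0.2570)² = 0.0520 / 0.066049 = 0.78729 pc = 0.78729 × 3.262 ly = 2.5681 ly.

2.57 ly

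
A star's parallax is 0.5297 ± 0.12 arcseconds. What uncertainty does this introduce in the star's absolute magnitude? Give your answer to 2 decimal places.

σ_M = 0.49 mag

M = m − 5 log₁₀ d + 5 = m + 5 log₁₀ p + 5, so ∂M/∂p = 5/(p ln 10).
σ_M = (5/ln 10) · (σ_p/p) = 2.1715 × 0.12/0.5297 = 2.1715 × 0.22654 = 0.49193.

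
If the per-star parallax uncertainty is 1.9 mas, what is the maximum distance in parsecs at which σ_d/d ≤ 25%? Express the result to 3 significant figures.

σ_d/d = σ_p/p, so the condition is σ_p/p ≤ 0.25, i.e. p ≥ σ_p/0.25.
p_min = 1.9/0.25 = 7.6 mas = 0.0076 arcsec.
d_max = 1/p_min = 1/0.0076 = 131.58 pc.

132 pc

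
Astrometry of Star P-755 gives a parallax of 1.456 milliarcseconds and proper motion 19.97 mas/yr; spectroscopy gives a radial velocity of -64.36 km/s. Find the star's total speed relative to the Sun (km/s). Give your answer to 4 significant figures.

d = 1/p = 1/0.001456″ = 686.81 pc.
μ = 19.97 mas/yr = 0.01997 ″/yr.
v_t = 4.740 μ d = 4.740 × 0.01997 × 686.81 = 65.012 km/s.
v = √(v_r² + v_t²) = √((-64.36)² + 65.012²) = √8368.77 = 91.481 km/s.

91.48 km/s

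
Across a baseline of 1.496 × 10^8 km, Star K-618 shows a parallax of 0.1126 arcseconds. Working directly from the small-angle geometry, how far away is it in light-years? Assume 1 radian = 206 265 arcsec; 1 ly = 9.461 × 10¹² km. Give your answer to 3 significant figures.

29.0 ly

θ = 0.1126″ = 0.1126/206265 = 5.4590 × 10^-7 rad.
d = B/θ = (1.496 × 10^8) / (5.4590 × 10^-7) = 2.7404 × 10^14 km = (2.7404 × 10^14) / (9.461 × 10^12) ly = 28.965 ly.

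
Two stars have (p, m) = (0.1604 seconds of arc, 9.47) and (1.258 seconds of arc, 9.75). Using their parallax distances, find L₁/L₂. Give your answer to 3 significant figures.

d₁ = 1/p₁ = 1/0.1604″ = 6.2344 pc; d₂ = 1/p₂ = 1/1.258″ = 0.79491 pc.
M₁ = m₁ − 5 log₁₀ d₁ + 5 = 9.47 − 3.9740 + 5 = 10.4960.
M₂ = 9.75 − (-0.4984) + 5 = 15.2484.
L₁/L₂ = 10^(0.4(M₂ − M₁)) = 10^(0.4 × 4.7524) = 10^1.90096 = 79.609.

L₁/L₂ = 79.6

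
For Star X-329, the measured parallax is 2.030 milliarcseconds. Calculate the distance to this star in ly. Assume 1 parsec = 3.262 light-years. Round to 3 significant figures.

1610 ly

p = 2.030 milliarcseconds = 0.002030 arcsec.
d = 1/p = 1/0.002030 = 492.61 pc.
In light-years: 492.61 × 3.262 = 1606.9 ly.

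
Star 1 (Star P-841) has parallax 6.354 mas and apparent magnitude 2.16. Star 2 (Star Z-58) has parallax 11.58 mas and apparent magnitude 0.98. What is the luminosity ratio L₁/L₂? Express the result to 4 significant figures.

L₁/L₂ = 1.120

d₁ = 1/p₁ = 1/0.006354″ = 157.38 pc; d₂ = 1/p₂ = 1/0.01158″ = 86.356 pc.
M₁ = m₁ − 5 log₁₀ d₁ + 5 = 2.16 − 10.9847 + 5 = -3.8247.
M₂ = 0.98 − 9.6815 + 5 = -3.7015.
L₁/L₂ = 10^(0.4(M₂ − M₁)) = 10^(0.4 × 0.1232) = 10^0.04928 = 1.1202.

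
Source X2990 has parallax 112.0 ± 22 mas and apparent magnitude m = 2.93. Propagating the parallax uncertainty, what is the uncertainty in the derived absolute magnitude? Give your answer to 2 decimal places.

M = m − 5 log₁₀ d + 5 = m + 5 log₁₀ p + 5, so ∂M/∂p = 5/(p ln 10).
σ_M = (5/ln 10) · (σ_p/p) = 2.1715 × 22/112.0 = 2.1715 × 0.19643 = 0.42655.

σ_M = 0.43 mag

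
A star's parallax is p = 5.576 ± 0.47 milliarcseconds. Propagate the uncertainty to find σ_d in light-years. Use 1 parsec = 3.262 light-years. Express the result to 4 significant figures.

d = 1/p, so σ_d = σ_p / p².
σ_d = 0.000470 / (0.005576)² = 0.000470 / 0.000031092 = 15.116 pc = 15.116 × 3.262 ly = 49.308 ly.

49.31 ly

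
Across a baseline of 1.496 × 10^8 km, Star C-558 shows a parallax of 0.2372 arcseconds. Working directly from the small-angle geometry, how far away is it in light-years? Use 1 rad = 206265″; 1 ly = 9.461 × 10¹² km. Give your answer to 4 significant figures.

13.75 ly

θ = 0.2372″ = 0.2372/206265 = 1.1500 × 10^-6 rad.
d = B/θ = (1.496 × 10^8) / (1.1500 × 10^-6) = 1.3009 × 10^14 km = (1.3009 × 10^14) / (9.461 × 10^12) ly = 13.75 ly.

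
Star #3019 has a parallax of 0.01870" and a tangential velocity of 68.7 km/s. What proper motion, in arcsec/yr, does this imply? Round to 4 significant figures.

d = 1/p = 1/0.01870″ = 53.476 pc.
μ = v_t / (4.74 d) = 68.7 / (4.74 × 53.476) = 68.7 / 253.48 = 0.27103 ″/yr.

0.2710 arcsec/yr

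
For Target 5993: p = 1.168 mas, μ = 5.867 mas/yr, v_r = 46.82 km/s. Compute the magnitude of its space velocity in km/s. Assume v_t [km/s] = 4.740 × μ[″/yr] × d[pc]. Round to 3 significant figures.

d = 1/p = 1/0.001168″ = 856.16 pc.
μ = 5.867 mas/yr = 0.005867 ″/yr.
v_t = 4.740 μ d = 4.740 × 0.005867 × 856.16 = 23.809 km/s.
v = √(v_r² + v_t²) = √(46.82² + 23.809²) = √2758.98 = 52.526 km/s.

52.5 km/s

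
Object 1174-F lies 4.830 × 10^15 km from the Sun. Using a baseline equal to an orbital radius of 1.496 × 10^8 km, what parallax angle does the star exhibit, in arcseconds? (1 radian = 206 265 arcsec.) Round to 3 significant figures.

θ ≈ B/d = (1.496 × 10^8) / (4.830 × 10^15) = 3.0973 × 10^-8 rad.
In arcseconds: 3.0973 × 10^-8 × 206265 = 0.0063886″.

0.00639 arcsec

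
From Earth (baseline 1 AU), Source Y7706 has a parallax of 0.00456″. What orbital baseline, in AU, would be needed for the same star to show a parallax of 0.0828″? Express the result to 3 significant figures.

18.2 AU

Parallax scales linearly with baseline: p ∝ B, so B = p_target / p_Earth × 1 AU.
B = 0.0828 / 0.00456 = 18.158 AU.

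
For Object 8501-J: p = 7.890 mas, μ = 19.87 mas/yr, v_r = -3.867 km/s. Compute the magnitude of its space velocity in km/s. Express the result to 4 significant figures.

12.55 km/s

d = 1/p = 1/0.007890″ = 126.74 pc.
μ = 19.87 mas/yr = 0.01987 ″/yr.
v_t = 4.740 μ d = 4.740 × 0.01987 × 126.74 = 11.937 km/s.
v = √(v_r² + v_t²) = √((-3.867)² + 11.937²) = √157.446 = 12.548 km/s.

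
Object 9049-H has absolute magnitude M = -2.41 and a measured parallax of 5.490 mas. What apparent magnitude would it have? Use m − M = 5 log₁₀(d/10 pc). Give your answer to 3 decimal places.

m = 3.892

d = 1/p = 1/0.005490″ = 182.15 pc.
m − M = 5 log₁₀ d − 5 = 5 log₁₀(182.15) − 5 = 11.3021 − 5 = 6.3021.
m = M + (m − M) = -2.41 + 6.3021 = 3.892.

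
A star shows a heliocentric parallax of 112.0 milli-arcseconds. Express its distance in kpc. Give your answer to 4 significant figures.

0.008929 kpc

p = 112.0 milli-arcseconds = 0.1120 arcsec.
d = 1/p = 1/0.1120 = 8.9286 pc.
= 0.0089286 kpc.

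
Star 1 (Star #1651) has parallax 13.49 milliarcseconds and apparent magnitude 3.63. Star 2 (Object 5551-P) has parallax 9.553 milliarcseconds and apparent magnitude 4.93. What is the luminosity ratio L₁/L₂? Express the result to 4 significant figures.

d₁ = 1/p₁ = 1/0.01349″ = 74.129 pc; d₂ = 1/p₂ = 1/0.009553″ = 104.68 pc.
M₁ = m₁ − 5 log₁₀ d₁ + 5 = 3.63 − 9.3499 + 5 = -0.7199.
M₂ = 4.93 − 10.0993 + 5 = -0.1693.
L₁/L₂ = 10^(0.4(M₂ − M₁)) = 10^(0.4 × 0.5506) = 10^0.22024 = 1.6605.

L₁/L₂ = 1.661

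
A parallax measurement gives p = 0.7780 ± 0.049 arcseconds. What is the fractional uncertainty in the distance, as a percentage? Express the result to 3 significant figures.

For d = 1/p, |σ_d/d| = |σ_p/p|.
σ_p/p = 0.049 / 0.7780 = 0.062982 = 6.2982%.

6.30%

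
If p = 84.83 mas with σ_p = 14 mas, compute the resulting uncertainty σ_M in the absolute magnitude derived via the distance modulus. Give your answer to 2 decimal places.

M = m − 5 log₁₀ d + 5 = m + 5 log₁₀ p + 5, so ∂M/∂p = 5/(p ln 10).
σ_M = (5/ln 10) · (σ_p/p) = 2.1715 × 14/84.83 = 2.1715 × 0.16504 = 0.35838.

σ_M = 0.36 mag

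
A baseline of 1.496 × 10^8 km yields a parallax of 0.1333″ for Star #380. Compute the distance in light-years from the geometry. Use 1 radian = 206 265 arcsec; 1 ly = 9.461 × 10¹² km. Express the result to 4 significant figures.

24.47 ly

θ = 0.1333″ = 0.1333/206265 = 6.4626 × 10^-7 rad.
d = B/θ = (1.496 × 10^8) / (6.4626 × 10^-7) = 2.3149 × 10^14 km = (2.3149 × 10^14) / (9.461 × 10^12) ly = 24.468 ly.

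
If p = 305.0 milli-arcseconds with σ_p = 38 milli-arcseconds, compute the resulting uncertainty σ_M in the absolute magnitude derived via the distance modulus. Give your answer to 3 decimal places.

σ_M = 0.271 mag

M = m − 5 log₁₀ d + 5 = m + 5 log₁₀ p + 5, so ∂M/∂p = 5/(p ln 10).
σ_M = (5/ln 10) · (σ_p/p) = 2.1715 × 38/305.0 = 2.1715 × 0.12459 = 0.27055.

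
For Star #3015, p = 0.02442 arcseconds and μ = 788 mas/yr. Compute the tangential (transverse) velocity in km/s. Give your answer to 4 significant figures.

153.0 km/s

d = 1/p = 1/0.02442″ = 40.95 pc.
μ = 788 mas/yr = 0.788 ″/yr.
v_t = 4.74 × μ × d = 4.74 × 0.788 × 40.95 = 152.95 km/s.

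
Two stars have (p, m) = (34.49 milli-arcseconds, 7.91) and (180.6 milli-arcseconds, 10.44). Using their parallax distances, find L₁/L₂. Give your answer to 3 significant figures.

L₁/L₂ = 282

d₁ = 1/p₁ = 1/0.03449″ = 28.994 pc; d₂ = 1/p₂ = 1/0.1806″ = 5.5371 pc.
M₁ = m₁ − 5 log₁₀ d₁ + 5 = 7.91 − 7.3115 + 5 = 5.5985.
M₂ = 10.44 − 3.7164 + 5 = 11.7236.
L₁/L₂ = 10^(0.4(M₂ − M₁)) = 10^(0.4 × 6.1251) = 10^2.45004 = 281.86.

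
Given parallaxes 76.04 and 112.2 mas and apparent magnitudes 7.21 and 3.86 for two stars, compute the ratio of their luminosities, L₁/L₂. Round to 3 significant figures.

d₁ = 1/p₁ = 1/0.07604″ = 13.151 pc; d₂ = 1/p₂ = 1/0.1122″ = 8.9127 pc.
M₁ = m₁ − 5 log₁₀ d₁ + 5 = 7.21 − 5.5948 + 5 = 6.6152.
M₂ = 3.86 − 4.7500 + 5 = 4.1100.
L₁/L₂ = 10^(0.4(M₂ − M₁)) = 10^(0.4 × (-2.5052)) = 10^(-1.00208) = 0.099522.

L₁/L₂ = 0.0995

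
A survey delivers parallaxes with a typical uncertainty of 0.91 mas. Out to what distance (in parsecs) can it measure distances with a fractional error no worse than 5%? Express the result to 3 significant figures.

54.9 pc

σ_d/d = σ_p/p, so the condition is σ_p/p ≤ 0.05, i.e. p ≥ σ_p/0.05.
p_min = 0.91/0.05 = 18.2 mas = 0.0182 arcsec.
d_max = 1/p_min = 1/0.0182 = 54.945 pc.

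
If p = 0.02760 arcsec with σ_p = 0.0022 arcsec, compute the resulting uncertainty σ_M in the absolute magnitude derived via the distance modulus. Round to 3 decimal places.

σ_M = 0.173 mag

M = m − 5 log₁₀ d + 5 = m + 5 log₁₀ p + 5, so ∂M/∂p = 5/(p ln 10).
σ_M = (5/ln 10) · (σ_p/p) = 2.1715 × 0.0022/0.02760 = 2.1715 × 0.07971 = 0.17309.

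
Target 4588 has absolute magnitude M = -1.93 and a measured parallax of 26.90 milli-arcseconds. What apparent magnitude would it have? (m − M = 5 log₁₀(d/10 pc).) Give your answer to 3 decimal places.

d = 1/p = 1/0.02690″ = 37.175 pc.
m − M = 5 log₁₀ d − 5 = 5 log₁₀(37.175) − 5 = 7.8513 − 5 = 2.8513.
m = M + (m − M) = -1.93 + 2.8513 = 0.921.

m = 0.921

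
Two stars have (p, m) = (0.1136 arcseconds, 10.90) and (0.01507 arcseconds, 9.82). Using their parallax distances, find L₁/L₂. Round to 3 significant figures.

d₁ = 1/p₁ = 1/0.1136″ = 8.8028 pc; d₂ = 1/p₂ = 1/0.01507″ = 66.357 pc.
M₁ = m₁ − 5 log₁₀ d₁ + 5 = 10.90 − 4.7231 + 5 = 11.1769.
M₂ = 9.82 − 9.1094 + 5 = 5.7106.
L₁/L₂ = 10^(0.4(M₂ − M₁)) = 10^(0.4 × (-5.4663)) = 10^(-2.18652) = 0.0065085.

L₁/L₂ = 0.00651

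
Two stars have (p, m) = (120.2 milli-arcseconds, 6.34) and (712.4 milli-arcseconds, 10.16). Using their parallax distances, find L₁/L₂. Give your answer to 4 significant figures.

L₁/L₂ = 1185

d₁ = 1/p₁ = 1/0.1202″ = 8.3195 pc; d₂ = 1/p₂ = 1/0.7124″ = 1.4037 pc.
M₁ = m₁ − 5 log₁₀ d₁ + 5 = 6.34 − 4.6005 + 5 = 6.7395.
M₂ = 10.16 − 0.7364 + 5 = 14.4236.
L₁/L₂ = 10^(0.4(M₂ − M₁)) = 10^(0.4 × 7.6841) = 10^3.07364 = 1184.8.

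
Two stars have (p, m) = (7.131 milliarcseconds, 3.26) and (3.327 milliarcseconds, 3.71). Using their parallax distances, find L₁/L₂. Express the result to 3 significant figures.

L₁/L₂ = 0.329

d₁ = 1/p₁ = 1/0.007131″ = 140.23 pc; d₂ = 1/p₂ = 1/0.003327″ = 300.57 pc.
M₁ = m₁ − 5 log₁₀ d₁ + 5 = 3.26 − 10.7342 + 5 = -2.4742.
M₂ = 3.71 − 12.3897 + 5 = -3.6797.
L₁/L₂ = 10^(0.4(M₂ − M₁)) = 10^(0.4 × (-1.2055)) = 10^(-0.48220) = 0.32946.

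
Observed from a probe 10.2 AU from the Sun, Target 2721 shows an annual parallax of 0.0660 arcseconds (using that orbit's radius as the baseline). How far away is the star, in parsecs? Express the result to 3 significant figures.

With baseline B (in AU) and parallax p (in arcsec), d = B/p parsecs.
d = 10.2 / 0.0660 = 154.55 pc.

155 pc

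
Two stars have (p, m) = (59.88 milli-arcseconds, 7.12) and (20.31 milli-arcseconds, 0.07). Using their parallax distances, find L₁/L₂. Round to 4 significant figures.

L₁/L₂ = 0.0001741

d₁ = 1/p₁ = 1/0.05988″ = 16.7 pc; d₂ = 1/p₂ = 1/0.02031″ = 49.237 pc.
M₁ = m₁ − 5 log₁₀ d₁ + 5 = 7.12 − 6.1136 + 5 = 6.0064.
M₂ = 0.07 − 8.4615 + 5 = -3.3915.
L₁/L₂ = 10^(0.4(M₂ − M₁)) = 10^(0.4 × (-9.3979)) = 10^(-3.75916) = 0.00017412.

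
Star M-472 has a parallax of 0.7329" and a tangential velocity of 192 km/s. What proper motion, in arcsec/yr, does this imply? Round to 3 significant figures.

d = 1/p = 1/0.7329″ = 1.3644 pc.
μ = v_t / (4.74 d) = 192 / (4.74 × 1.3644) = 192 / 6.4673 = 29.688 ″/yr.

29.7 arcsec/yr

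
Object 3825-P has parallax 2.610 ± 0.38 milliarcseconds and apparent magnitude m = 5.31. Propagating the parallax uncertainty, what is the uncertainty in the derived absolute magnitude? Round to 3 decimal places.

M = m − 5 log₁₀ d + 5 = m + 5 log₁₀ p + 5, so ∂M/∂p = 5/(p ln 10).
σ_M = (5/ln 10) · (σ_p/p) = 2.1715 × 0.38/2.610 = 2.1715 × 0.14559 = 0.31615.

σ_M = 0.316 mag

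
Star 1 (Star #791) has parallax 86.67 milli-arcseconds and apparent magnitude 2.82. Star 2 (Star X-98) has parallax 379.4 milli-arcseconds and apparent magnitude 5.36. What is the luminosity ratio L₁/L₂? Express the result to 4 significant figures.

L₁/L₂ = 198.8

d₁ = 1/p₁ = 1/0.08667″ = 11.538 pc; d₂ = 1/p₂ = 1/0.3794″ = 2.6357 pc.
M₁ = m₁ − 5 log₁₀ d₁ + 5 = 2.82 − 5.3107 + 5 = 2.5093.
M₂ = 5.36 − 2.1045 + 5 = 8.2555.
L₁/L₂ = 10^(0.4(M₂ − M₁)) = 10^(0.4 × 5.7462) = 10^2.29848 = 198.83.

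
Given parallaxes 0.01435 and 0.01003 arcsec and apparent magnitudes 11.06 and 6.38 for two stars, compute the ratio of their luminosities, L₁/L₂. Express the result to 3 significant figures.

d₁ = 1/p₁ = 1/0.01435″ = 69.686 pc; d₂ = 1/p₂ = 1/0.01003″ = 99.701 pc.
M₁ = m₁ − 5 log₁₀ d₁ + 5 = 11.06 − 9.2157 + 5 = 6.8443.
M₂ = 6.38 − 9.9935 + 5 = 1.3865.
L₁/L₂ = 10^(0.4(M₂ − M₁)) = 10^(0.4 × (-5.4578)) = 10^(-2.18312) = 0.0065596.

L₁/L₂ = 0.00656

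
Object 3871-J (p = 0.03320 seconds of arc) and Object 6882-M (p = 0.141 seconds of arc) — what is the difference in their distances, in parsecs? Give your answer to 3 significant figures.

d_A = 1/0.03320″ = 30.12 pc; d_B = 1/0.1410″ = 7.0922 pc.
|d_B − d_A| = |7.0922 − 30.12| = 23.028 pc.

23.0 pc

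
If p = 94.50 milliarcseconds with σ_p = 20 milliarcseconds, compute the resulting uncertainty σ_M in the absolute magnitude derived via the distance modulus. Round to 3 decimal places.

σ_M = 0.460 mag

M = m − 5 log₁₀ d + 5 = m + 5 log₁₀ p + 5, so ∂M/∂p = 5/(p ln 10).
σ_M = (5/ln 10) · (σ_p/p) = 2.1715 × 20/94.50 = 2.1715 × 0.21164 = 0.45958.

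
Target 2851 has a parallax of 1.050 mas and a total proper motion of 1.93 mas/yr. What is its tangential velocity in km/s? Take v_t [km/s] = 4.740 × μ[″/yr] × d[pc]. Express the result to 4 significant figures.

d = 1/p = 1/0.001050″ = 952.38 pc.
μ = 1.93 mas/yr = 0.00193 ″/yr.
v_t = 4.74 × μ × d = 4.74 × 0.00193 × 952.38 = 8.7126 km/s.

8.713 km/s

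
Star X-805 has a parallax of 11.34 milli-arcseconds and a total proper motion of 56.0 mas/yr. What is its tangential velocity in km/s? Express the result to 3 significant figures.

23.4 km/s

d = 1/p = 1/0.01134″ = 88.183 pc.
μ = 56.0 mas/yr = 0.0560 ″/yr.
v_t = 4.74 × μ × d = 4.74 × 0.0560 × 88.183 = 23.407 km/s.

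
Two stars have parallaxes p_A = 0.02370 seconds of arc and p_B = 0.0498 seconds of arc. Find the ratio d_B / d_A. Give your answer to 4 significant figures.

0.4759

Since d = 1/p, d_B/d_A = p_A/p_B.
= 0.02370 / 0.0498 = 0.4759.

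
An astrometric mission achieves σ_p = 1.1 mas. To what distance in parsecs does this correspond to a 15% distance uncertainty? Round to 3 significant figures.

σ_d/d = σ_p/p, so the condition is σ_p/p ≤ 0.15, i.e. p ≥ σ_p/0.15.
p_min = 1.1/0.15 = 7.3333 mas = 0.0073333 arcsec.
d_max = 1/p_min = 1/0.0073333 = 136.36 pc.

136 pc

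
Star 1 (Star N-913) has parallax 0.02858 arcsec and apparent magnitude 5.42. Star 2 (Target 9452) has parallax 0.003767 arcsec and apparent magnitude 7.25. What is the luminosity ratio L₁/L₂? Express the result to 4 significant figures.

L₁/L₂ = 0.09373

d₁ = 1/p₁ = 1/0.02858″ = 34.99 pc; d₂ = 1/p₂ = 1/0.003767″ = 265.46 pc.
M₁ = m₁ − 5 log₁₀ d₁ + 5 = 5.42 − 7.7197 + 5 = 2.7003.
M₂ = 7.25 − 12.1200 + 5 = 0.1300.
L₁/L₂ = 10^(0.4(M₂ − M₁)) = 10^(0.4 × (-2.5703)) = 10^(-1.02812) = 0.09373.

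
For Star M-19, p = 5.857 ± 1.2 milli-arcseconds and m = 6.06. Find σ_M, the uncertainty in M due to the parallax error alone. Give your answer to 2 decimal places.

M = m − 5 log₁₀ d + 5 = m + 5 log₁₀ p + 5, so ∂M/∂p = 5/(p ln 10).
σ_M = (5/ln 10) · (σ_p/p) = 2.1715 × 1.2/5.857 = 2.1715 × 0.20488 = 0.4449.

σ_M = 0.44 mag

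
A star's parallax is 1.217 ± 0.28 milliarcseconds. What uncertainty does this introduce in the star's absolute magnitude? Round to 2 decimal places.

M = m − 5 log₁₀ d + 5 = m + 5 log₁₀ p + 5, so ∂M/∂p = 5/(p ln 10).
σ_M = (5/ln 10) · (σ_p/p) = 2.1715 × 0.28/1.217 = 2.1715 × 0.23007 = 0.4996.

σ_M = 0.50 mag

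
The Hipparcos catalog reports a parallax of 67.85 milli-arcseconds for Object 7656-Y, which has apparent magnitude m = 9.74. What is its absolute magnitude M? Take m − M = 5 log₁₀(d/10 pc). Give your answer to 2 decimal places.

d = 1/p = 1/0.06785″ = 14.738 pc.
m − M = 5 log₁₀(14.738) − 5 = 5.8422 − 5 = 0.8422.
M = m − (m − M) = 9.74 − 0.8422 = 8.90.

M = 8.90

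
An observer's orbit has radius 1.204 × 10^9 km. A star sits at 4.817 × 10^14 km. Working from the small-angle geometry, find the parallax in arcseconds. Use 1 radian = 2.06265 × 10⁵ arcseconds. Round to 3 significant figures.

0.516 arcsec

θ ≈ B/d = (1.204 × 10^9) / (4.817 × 10^14) = 2.4995 × 10^-6 rad.
In arcseconds: 2.4995 × 10^-6 × 206265 = 0.51556″.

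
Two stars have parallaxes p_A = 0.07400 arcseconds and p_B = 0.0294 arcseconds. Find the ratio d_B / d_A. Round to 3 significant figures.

Since d = 1/p, d_B/d_A = p_A/p_B.
= 0.07400 / 0.0294 = 2.517.

2.52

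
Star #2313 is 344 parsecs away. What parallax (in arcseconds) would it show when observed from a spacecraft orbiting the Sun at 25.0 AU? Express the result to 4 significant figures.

p (arcsec) = B (AU) / d (pc).
p = 25.0 / 344 = 0.072674 arcsec.

0.07267 arcsec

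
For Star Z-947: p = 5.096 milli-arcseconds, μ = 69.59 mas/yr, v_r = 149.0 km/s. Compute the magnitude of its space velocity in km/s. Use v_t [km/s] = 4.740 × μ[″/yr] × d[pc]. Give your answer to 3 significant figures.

162 km/s

d = 1/p = 1/0.005096″ = 196.23 pc.
μ = 69.59 mas/yr = 0.06959 ″/yr.
v_t = 4.740 μ d = 4.740 × 0.06959 × 196.23 = 64.728 km/s.
v = √(v_r² + v_t²) = √(149.0² + 64.728²) = √26390.7 = 162.45 km/s.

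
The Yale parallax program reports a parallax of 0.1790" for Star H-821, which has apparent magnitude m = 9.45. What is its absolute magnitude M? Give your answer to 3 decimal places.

M = 10.714

d = 1/p = 1/0.1790″ = 5.5866 pc.
m − M = 5 log₁₀(5.5866) − 5 = 3.7357 − 5 = -1.2643.
M = m − (m − M) = 9.45 − (-1.2643) = 10.714.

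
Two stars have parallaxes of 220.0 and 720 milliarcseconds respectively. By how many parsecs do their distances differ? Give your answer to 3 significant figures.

3.16 pc

d_A = 1/0.2200″ = 4.5455 pc; d_B = 1/0.7200″ = 1.3889 pc.
|d_B − d_A| = |1.3889 − 4.5455| = 3.1566 pc.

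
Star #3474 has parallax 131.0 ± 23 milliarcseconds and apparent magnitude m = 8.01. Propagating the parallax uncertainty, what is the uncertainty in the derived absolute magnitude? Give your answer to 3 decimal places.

M = m − 5 log₁₀ d + 5 = m + 5 log₁₀ p + 5, so ∂M/∂p = 5/(p ln 10).
σ_M = (5/ln 10) · (σ_p/p) = 2.1715 × 23/131.0 = 2.1715 × 0.17557 = 0.38125.

σ_M = 0.381 mag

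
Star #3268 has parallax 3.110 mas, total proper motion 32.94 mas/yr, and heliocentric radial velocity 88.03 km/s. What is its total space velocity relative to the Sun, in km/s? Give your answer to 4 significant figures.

d = 1/p = 1/0.003110″ = 321.54 pc.
μ = 32.94 mas/yr = 0.03294 ″/yr.
v_t = 4.740 μ d = 4.740 × 0.03294 × 321.54 = 50.204 km/s.
v = √(v_r² + v_t²) = √(88.03² + 50.204²) = √10269.7 = 101.34 km/s.

101.3 km/s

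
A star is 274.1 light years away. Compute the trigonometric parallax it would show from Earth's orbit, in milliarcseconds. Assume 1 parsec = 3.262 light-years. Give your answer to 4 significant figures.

11.90 mas

d = 274.1 ly ÷ 3.262 = 84.028 pc.
p = 1/d = 1/84.028 = 0.011901 arcsec.
= 0.011901 × 1000 = 11.901 mas.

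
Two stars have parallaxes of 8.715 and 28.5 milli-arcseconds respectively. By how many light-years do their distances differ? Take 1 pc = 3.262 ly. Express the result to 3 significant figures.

260 ly

d_A = 1/0.008715″ = 114.74 pc; d_B = 1/0.02850″ = 35.088 pc.
|d_B − d_A| = |35.088 − 114.74| = 79.652 pc = 79.652 × 3.262 ly = 259.82 ly.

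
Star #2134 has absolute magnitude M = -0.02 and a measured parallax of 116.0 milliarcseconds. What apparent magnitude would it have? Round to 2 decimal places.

m = -0.34

d = 1/p = 1/0.1160″ = 8.6207 pc.
m − M = 5 log₁₀ d − 5 = 5 log₁₀(8.6207) − 5 = 4.6777 − 5 = -0.3223.
m = M + (m − M) = -0.02 + (-0.3223) = -0.34.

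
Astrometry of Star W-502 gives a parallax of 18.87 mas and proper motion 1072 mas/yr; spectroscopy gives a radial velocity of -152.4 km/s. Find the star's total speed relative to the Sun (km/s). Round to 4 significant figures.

309.4 km/s

d = 1/p = 1/0.01887″ = 52.994 pc.
μ = 1072 mas/yr = 1.072 ″/yr.
v_t = 4.740 μ d = 4.740 × 1.072 × 52.994 = 269.28 km/s.
v = √(v_r² + v_t²) = √((-152.4)² + 269.28²) = √95737.5 = 309.41 km/s.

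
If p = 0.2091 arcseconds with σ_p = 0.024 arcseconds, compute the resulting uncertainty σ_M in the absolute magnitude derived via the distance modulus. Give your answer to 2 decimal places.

M = m − 5 log₁₀ d + 5 = m + 5 log₁₀ p + 5, so ∂M/∂p = 5/(p ln 10).
σ_M = (5/ln 10) · (σ_p/p) = 2.1715 × 0.024/0.2091 = 2.1715 × 0.11478 = 0.24924.

σ_M = 0.25 mag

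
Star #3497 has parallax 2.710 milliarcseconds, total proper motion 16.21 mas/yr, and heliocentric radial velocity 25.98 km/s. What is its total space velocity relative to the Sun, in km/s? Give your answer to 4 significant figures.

38.46 km/s

d = 1/p = 1/0.002710″ = 369 pc.
μ = 16.21 mas/yr = 0.01621 ″/yr.
v_t = 4.740 μ d = 4.740 × 0.01621 × 369 = 28.352 km/s.
v = √(v_r² + v_t²) = √(25.98² + 28.352²) = √1478.8 = 38.455 km/s.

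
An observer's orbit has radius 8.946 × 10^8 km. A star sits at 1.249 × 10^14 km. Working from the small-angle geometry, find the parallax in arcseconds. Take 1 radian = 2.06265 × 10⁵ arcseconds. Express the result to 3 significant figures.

θ ≈ B/d = (8.946 × 10^8) / (1.249 × 10^14) = 7.1625 × 10^-6 rad.
In arcseconds: 7.1625 × 10^-6 × 206265 = 1.4774″.

1.48 arcsec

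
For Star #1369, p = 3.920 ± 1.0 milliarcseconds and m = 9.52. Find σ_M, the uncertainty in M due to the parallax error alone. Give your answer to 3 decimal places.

σ_M = 0.554 mag

M = m − 5 log₁₀ d + 5 = m + 5 log₁₀ p + 5, so ∂M/∂p = 5/(p ln 10).
σ_M = (5/ln 10) · (σ_p/p) = 2.1715 × 1.0/3.920 = 2.1715 × 0.2551 = 0.55395.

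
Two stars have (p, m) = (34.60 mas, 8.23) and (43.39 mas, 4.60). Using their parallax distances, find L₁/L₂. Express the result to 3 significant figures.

d₁ = 1/p₁ = 1/0.03460″ = 28.902 pc; d₂ = 1/p₂ = 1/0.04339″ = 23.047 pc.
M₁ = m₁ − 5 log₁₀ d₁ + 5 = 8.23 − 7.3046 + 5 = 5.9254.
M₂ = 4.60 − 6.8131 + 5 = 2.7869.
L₁/L₂ = 10^(0.4(M₂ − M₁)) = 10^(0.4 × (-3.1385)) = 10^(-1.25540) = 0.055539.

L₁/L₂ = 0.0555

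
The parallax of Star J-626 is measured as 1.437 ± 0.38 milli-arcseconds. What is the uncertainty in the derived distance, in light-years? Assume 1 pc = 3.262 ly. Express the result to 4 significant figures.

d = 1/p, so σ_d = σ_p / p².
σ_d = 0.000380 / (0.001437)² = 0.000380 / 0.000002065 = 184.02 pc = 184.02 × 3.262 ly = 600.27 ly.

600.3 ly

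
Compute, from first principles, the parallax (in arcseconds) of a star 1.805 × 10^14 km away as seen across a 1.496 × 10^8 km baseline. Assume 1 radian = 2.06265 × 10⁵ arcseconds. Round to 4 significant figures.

θ ≈ B/d = (1.496 × 10^8) / (1.805 × 10^14) = 8.2881 × 10^-7 rad.
In arcseconds: 8.2881 × 10^-7 × 206265 = 0.17095″.

0.1710 arcsec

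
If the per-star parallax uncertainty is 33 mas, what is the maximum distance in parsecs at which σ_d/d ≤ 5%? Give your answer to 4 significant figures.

σ_d/d = σ_p/p, so the condition is σ_p/p ≤ 0.05, i.e. p ≥ σ_p/0.05.
p_min = 33/0.05 = 660 mas = 0.66 arcsec.
d_max = 1/p_min = 1/0.66 = 1.5152 pc.

1.515 pc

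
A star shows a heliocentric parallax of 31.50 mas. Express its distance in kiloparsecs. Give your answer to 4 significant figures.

0.03175 kpc

p = 31.50 mas = 0.03150 arcsec.
d = 1/p = 1/0.03150 = 31.746 pc.
= 0.031746 kpc.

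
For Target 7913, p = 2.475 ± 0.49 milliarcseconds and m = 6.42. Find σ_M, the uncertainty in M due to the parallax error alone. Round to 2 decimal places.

M = m − 5 log₁₀ d + 5 = m + 5 log₁₀ p + 5, so ∂M/∂p = 5/(p ln 10).
σ_M = (5/ln 10) · (σ_p/p) = 2.1715 × 0.49/2.475 = 2.1715 × 0.19798 = 0.42991.

σ_M = 0.43 mag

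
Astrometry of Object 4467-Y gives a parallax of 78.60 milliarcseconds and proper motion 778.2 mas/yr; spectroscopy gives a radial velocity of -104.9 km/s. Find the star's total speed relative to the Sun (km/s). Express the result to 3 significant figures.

115 km/s

d = 1/p = 1/0.07860″ = 12.723 pc.
μ = 778.2 mas/yr = 0.7782 ″/yr.
v_t = 4.740 μ d = 4.740 × 0.7782 × 12.723 = 46.931 km/s.
v = √(v_r² + v_t²) = √((-104.9)² + 46.931²) = √13206.5 = 114.92 km/s.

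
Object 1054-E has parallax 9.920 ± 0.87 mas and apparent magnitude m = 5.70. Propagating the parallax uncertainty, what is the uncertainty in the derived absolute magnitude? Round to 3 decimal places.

M = m − 5 log₁₀ d + 5 = m + 5 log₁₀ p + 5, so ∂M/∂p = 5/(p ln 10).
σ_M = (5/ln 10) · (σ_p/p) = 2.1715 × 0.87/9.920 = 2.1715 × 0.087702 = 0.19044.

σ_M = 0.190 mag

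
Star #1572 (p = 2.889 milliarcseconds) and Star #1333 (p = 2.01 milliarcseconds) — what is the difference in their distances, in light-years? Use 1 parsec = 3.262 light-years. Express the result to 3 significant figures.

d_A = 1/0.002889″ = 346.14 pc; d_B = 1/0.002010″ = 497.51 pc.
|d_B − d_A| = |497.51 − 346.14| = 151.37 pc = 151.37 × 3.262 ly = 493.77 ly.

494 ly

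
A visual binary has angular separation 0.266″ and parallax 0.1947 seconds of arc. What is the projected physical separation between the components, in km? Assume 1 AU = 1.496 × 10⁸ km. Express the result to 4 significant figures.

d = 1/p = 1/0.1947″ = 5.1361 pc.
At distance d (pc), an angle of θ arcsec spans θ·d AU: s = 0.266 × 5.1361 = 1.3662 AU.
= 1.3662 × 1.496 × 10⁸ km = 2.0438 × 10^8 km.

2.044 × 10^8 km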